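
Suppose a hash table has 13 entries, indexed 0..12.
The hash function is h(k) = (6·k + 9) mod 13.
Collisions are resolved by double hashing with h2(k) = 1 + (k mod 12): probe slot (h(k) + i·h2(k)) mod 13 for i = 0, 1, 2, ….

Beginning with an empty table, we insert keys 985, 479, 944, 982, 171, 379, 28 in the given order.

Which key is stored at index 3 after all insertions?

379

985: h=4 => slot 4
479: h=10 => slot 10
944: h=5 => slot 5
982: h=12 => slot 12
171: h=8 => slot 8
379: h=8, h2=8, probe 8,3 => slot 3
28: h=8, h2=5, probe 8,0 => slot 0
Table: [28, ∅, ∅, 379, 985, 944, ∅, ∅, 171, ∅, 479, ∅, 982]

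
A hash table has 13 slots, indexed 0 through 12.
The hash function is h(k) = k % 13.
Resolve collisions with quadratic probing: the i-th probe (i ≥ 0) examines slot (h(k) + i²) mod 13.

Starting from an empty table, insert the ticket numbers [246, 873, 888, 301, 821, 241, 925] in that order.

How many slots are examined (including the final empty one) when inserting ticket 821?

3

246 hashes to 12; slot 12 is free => place at 12.
873 hashes to 2; slot 2 is free => place at 2.
888 hashes to 4; slot 4 is free => place at 4.
301 hashes to 2; 2 taken => place at 3.
821 hashes to 2; 2,3 taken => place at 6.
241 hashes to 7; slot 7 is free => place at 7.
925 hashes to 2; 2,3,6 taken => place at 11.
Table: [-, -, 873, 301, 888, -, 821, 241, -, -, -, 925, 246]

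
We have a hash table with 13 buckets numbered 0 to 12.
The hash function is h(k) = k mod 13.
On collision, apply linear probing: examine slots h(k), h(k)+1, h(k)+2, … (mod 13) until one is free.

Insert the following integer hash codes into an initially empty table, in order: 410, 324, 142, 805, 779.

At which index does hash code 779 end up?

410 hashes to 7; slot 7 is free -> place at 7.
324 hashes to 12; slot 12 is free -> place at 12.
142 hashes to 12; 12 taken -> place at 0.
805 hashes to 12; 12,0 taken -> place at 1.
779 hashes to 12; 12,0,1 taken -> place at 2.
Table: [142, 805, 779, _, _, _, _, 410, _, _, _, _, 324]

2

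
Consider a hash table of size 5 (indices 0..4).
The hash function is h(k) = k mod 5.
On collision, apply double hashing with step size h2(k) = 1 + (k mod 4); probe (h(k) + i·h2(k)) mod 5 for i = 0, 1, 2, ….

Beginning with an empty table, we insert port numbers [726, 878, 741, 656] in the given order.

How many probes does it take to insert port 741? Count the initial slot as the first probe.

Insert 726: h=1, slot 1 empty => index 1.
Insert 878: h=3, slot 3 empty => index 3.
Insert 741: h=1, h2=2, slots 1,3 occupied => index 0.
Insert 656: h=1, h2=1, slot 1 occupied => index 2.
Table: [741, 726, 656, 878, .]

3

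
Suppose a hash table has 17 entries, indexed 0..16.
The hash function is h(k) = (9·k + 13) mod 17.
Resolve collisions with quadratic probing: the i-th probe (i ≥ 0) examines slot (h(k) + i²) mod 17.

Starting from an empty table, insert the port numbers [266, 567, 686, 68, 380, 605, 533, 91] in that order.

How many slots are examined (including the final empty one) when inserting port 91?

5

266: h=10 => slot 10
567: h=16 => slot 16
686: h=16, probe 16,0 => slot 0
68: h=13 => slot 13
380: h=16, probe 16,0,3 => slot 3
605: h=1 => slot 1
533: h=16, probe 16,0,3,8 => slot 8
91: h=16, probe 16,0,3,8,15 => slot 15
Table: [686, 605, _, 380, _, _, _, _, 533, _, 266, _, _, 68, _, 91, 567]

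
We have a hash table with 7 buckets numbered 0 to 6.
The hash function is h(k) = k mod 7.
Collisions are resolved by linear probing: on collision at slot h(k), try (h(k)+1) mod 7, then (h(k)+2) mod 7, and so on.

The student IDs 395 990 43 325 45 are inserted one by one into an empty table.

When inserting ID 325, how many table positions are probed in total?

3

Insert 395: h=3, slot 3 empty -> index 3.
Insert 990: h=3, slot 3 occupied -> index 4.
Insert 43: h=1, slot 1 empty -> index 1.
Insert 325: h=3, slots 3,4 occupied -> index 5.
Insert 45: h=3, slots 3,4,5 occupied -> index 6.
Table: [∅, 43, ∅, 395, 990, 325, 45]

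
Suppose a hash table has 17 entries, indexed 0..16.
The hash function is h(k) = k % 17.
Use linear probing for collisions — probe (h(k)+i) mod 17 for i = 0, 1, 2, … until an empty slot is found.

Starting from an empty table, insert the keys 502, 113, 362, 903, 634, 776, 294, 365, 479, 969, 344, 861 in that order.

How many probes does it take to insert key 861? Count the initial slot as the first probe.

502 hashes to 9; slot 9 is free → place at 9.
113 hashes to 11; slot 11 is free → place at 11.
362 hashes to 5; slot 5 is free → place at 5.
903 hashes to 2; slot 2 is free → place at 2.
634 hashes to 5; 5 taken → place at 6.
776 hashes to 11; 11 taken → place at 12.
294 hashes to 5; 5,6 taken → place at 7.
365 hashes to 8; slot 8 is free → place at 8.
479 hashes to 3; slot 3 is free → place at 3.
969 hashes to 0; slot 0 is free → place at 0.
344 hashes to 4; slot 4 is free → place at 4.
861 hashes to 11; 11,12 taken → place at 13.
Table: [969, _, 903, 479, 344, 362, 634, 294, 365, 502, _, 113, 776, 861, _, _, _]

3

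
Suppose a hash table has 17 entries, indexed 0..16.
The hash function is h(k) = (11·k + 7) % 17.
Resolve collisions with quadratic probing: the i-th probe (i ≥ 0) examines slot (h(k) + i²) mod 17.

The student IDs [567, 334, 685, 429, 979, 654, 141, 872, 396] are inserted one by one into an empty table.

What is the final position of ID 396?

2

Insert 567: h=5, slot 5 empty → index 5.
Insert 334: h=9, slot 9 empty → index 9.
Insert 685: h=11, slot 11 empty → index 11.
Insert 429: h=0, slot 0 empty → index 0.
Insert 979: h=15, slot 15 empty → index 15.
Insert 654: h=10, slot 10 empty → index 10.
Insert 141: h=11, slot 11 occupied → index 12.
Insert 872: h=11, slots 11,12,15 occupied → index 3.
Insert 396: h=11, slots 11,12,15,3,10 occupied → index 2.
Table: [429, _, 396, 872, _, 567, _, _, _, 334, 654, 685, 141, _, _, 979, _]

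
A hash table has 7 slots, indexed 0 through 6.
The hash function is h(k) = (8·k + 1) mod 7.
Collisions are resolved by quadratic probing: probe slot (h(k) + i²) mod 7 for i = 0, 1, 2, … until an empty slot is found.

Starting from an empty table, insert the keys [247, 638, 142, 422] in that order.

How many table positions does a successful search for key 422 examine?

3

247: h=3 -> slot 3
638: h=2 -> slot 2
142: h=3, probe 3,4 -> slot 4
422: h=3, probe 3,4,0 -> slot 0
Table: [422, -, 638, 247, 142, -, -]
Lookup 422: h=3, probe 3,4,0 → found at 0.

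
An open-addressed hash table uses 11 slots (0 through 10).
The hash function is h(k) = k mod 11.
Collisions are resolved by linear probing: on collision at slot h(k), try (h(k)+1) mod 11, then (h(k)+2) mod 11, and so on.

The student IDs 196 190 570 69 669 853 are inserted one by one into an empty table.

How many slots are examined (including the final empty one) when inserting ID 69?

2

Insert 196: h=9, slot 9 empty → index 9.
Insert 190: h=3, slot 3 empty → index 3.
Insert 570: h=9, slot 9 occupied → index 10.
Insert 69: h=3, slot 3 occupied → index 4.
Insert 669: h=9, slots 9,10 occupied → index 0.
Insert 853: h=6, slot 6 empty → index 6.
Table: [669, ., ., 190, 69, ., 853, ., ., 196, 570]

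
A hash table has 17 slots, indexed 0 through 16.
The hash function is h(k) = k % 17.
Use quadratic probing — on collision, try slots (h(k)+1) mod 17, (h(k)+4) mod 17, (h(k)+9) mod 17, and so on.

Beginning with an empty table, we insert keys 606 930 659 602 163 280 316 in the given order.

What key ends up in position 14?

316

606: h=11 => slot 11
930: h=12 => slot 12
659: h=13 => slot 13
602: h=7 => slot 7
163: h=10 => slot 10
280: h=8 => slot 8
316: h=10, probe 10,11,14 => slot 14
Table: [., ., ., ., ., ., ., 602, 280, ., 163, 606, 930, 659, 316, ., .]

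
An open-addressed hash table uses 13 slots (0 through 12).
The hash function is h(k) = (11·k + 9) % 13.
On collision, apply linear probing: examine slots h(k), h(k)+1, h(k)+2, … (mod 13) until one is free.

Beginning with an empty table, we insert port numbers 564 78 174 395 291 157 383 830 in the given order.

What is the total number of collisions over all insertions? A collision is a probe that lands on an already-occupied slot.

9

Insert 564: h=12, slot 12 empty → index 12.
Insert 78: h=9, slot 9 empty → index 9.
Insert 174: h=12, slot 12 occupied → index 0.
Insert 395: h=12, slots 12,0 occupied → index 1.
Insert 291: h=12, slots 12,0,1 occupied → index 2.
Insert 157: h=7, slot 7 empty → index 7.
Insert 383: h=10, slot 10 empty → index 10.
Insert 830: h=0, slots 0,1,2 occupied → index 3.
Table: [174, 395, 291, 830, —, —, —, 157, —, 78, 383, —, 564]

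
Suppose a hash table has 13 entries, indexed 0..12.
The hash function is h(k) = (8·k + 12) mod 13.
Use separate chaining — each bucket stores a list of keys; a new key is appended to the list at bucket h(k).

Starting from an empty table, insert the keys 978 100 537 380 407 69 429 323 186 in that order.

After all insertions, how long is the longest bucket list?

4

Insert 978: h=10, bucket 10 empty → new chain.
Insert 100: h=6, bucket 6 empty → new chain.
Insert 537: h=5, bucket 5 empty → new chain.
Insert 380: h=10, bucket 10 nonempty → append to chain.
Insert 407: h=5, bucket 5 nonempty → append to chain.
Insert 69: h=5, bucket 5 nonempty → append to chain.
Insert 429: h=12, bucket 12 empty → new chain.
Insert 323: h=9, bucket 9 empty → new chain.
Insert 186: h=5, bucket 5 nonempty → append to chain.
Final buckets:
0: .
1: .
2: .
3: .
4: .
5: 537 -> 407 -> 69 -> 186
6: 100
7: .
8: .
9: 323
10: 978 -> 380
11: .
12: 429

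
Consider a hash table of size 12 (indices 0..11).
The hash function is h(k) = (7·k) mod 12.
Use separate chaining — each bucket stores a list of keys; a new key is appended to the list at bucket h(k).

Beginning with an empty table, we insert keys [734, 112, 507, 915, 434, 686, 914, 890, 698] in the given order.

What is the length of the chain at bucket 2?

6

734 → bucket 2
112 → bucket 4
507 → bucket 9
915 → bucket 9 (collision)
434 → bucket 2 (collision)
686 → bucket 2 (collision)
914 → bucket 2 (collision)
890 → bucket 2 (collision)
698 → bucket 2 (collision)
Final buckets:
0: -
1: -
2: 734 -> 434 -> 686 -> 914 -> 890 -> 698
3: -
4: 112
5: -
6: -
7: -
8: -
9: 507 -> 915
10: -
11: -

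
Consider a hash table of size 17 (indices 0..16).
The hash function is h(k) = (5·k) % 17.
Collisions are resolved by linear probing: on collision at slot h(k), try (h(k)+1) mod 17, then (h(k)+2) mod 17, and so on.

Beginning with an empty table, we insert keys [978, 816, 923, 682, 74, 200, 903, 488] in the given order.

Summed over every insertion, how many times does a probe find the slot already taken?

2

978 hashes to 11; slot 11 is free => place at 11.
816 hashes to 0; slot 0 is free => place at 0.
923 hashes to 8; slot 8 is free => place at 8.
682 hashes to 10; slot 10 is free => place at 10.
74 hashes to 13; slot 13 is free => place at 13.
200 hashes to 14; slot 14 is free => place at 14.
903 hashes to 10; 10,11 taken => place at 12.
488 hashes to 9; slot 9 is free => place at 9.
Table: [816, -, -, -, -, -, -, -, 923, 488, 682, 978, 903, 74, 200, -, -]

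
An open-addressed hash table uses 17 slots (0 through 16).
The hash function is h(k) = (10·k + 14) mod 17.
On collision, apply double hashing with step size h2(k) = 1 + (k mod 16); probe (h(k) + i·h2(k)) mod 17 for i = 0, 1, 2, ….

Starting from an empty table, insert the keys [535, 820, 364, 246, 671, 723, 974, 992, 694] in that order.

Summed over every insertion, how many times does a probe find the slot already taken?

4

535: h=9 → slot 9
820: h=3 → slot 3
364: h=16 → slot 16
246: h=9, h2=7, probe 9,16,6 → slot 6
671: h=9, h2=16, probe 9,8 → slot 8
723: h=2 → slot 2
974: h=13 → slot 13
992: h=6, h2=1, probe 6,7 → slot 7
694: h=1 → slot 1
Table: [-, 694, 723, 820, -, -, 246, 992, 671, 535, -, -, -, 974, -, -, 364]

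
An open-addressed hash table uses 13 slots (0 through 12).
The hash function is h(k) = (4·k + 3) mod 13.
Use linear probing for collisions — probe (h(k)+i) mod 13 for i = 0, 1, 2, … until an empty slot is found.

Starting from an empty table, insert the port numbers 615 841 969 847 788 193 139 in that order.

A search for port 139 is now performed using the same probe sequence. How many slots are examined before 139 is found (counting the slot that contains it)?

615: h=6 -> slot 6
841: h=0 -> slot 0
969: h=5 -> slot 5
847: h=11 -> slot 11
788: h=9 -> slot 9
193: h=8 -> slot 8
139: h=0, probe 0,1 -> slot 1
Table: [841, 139, ∅, ∅, ∅, 969, 615, ∅, 193, 788, ∅, 847, ∅]
Lookup 139: h=0, probe 0,1 → found at 1.

2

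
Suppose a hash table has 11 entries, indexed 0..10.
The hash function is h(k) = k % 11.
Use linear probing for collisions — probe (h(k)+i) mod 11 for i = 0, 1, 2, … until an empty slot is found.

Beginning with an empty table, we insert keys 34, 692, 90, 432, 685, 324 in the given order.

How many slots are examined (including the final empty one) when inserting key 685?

34: h=1 => slot 1
692: h=10 => slot 10
90: h=2 => slot 2
432: h=3 => slot 3
685: h=3, probe 3,4 => slot 4
324: h=5 => slot 5
Table: [∅, 34, 90, 432, 685, 324, ∅, ∅, ∅, ∅, 692]

2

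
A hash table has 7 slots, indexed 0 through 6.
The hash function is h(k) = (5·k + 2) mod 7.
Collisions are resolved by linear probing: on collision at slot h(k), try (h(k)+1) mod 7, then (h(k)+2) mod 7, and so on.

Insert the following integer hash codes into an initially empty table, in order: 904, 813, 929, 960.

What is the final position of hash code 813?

904 hashes to 0; slot 0 is free => place at 0.
813 hashes to 0; 0 taken => place at 1.
929 hashes to 6; slot 6 is free => place at 6.
960 hashes to 0; 0,1 taken => place at 2.
Table: [904, 813, 960, -, -, -, 929]

1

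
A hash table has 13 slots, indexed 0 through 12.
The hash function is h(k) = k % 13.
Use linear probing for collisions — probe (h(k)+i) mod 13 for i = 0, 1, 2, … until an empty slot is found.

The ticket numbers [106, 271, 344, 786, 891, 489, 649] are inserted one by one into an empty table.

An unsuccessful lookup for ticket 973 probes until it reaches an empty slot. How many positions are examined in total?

3

106: h=2 -> slot 2
271: h=11 -> slot 11
344: h=6 -> slot 6
786: h=6, probe 6,7 -> slot 7
891: h=7, probe 7,8 -> slot 8
489: h=8, probe 8,9 -> slot 9
649: h=12 -> slot 12
Table: [_, _, 106, _, _, _, 344, 786, 891, 489, _, 271, 649]
Lookup 973: h=11, probe 11,12,0 → slot 0 empty, not found.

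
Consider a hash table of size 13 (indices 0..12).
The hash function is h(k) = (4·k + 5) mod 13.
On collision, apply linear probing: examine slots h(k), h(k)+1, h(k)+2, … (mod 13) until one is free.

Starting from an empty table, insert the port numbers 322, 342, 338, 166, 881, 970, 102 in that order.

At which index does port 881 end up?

9

Insert 322: h=6, slot 6 empty => index 6.
Insert 342: h=8, slot 8 empty => index 8.
Insert 338: h=5, slot 5 empty => index 5.
Insert 166: h=6, slot 6 occupied => index 7.
Insert 881: h=6, slots 6,7,8 occupied => index 9.
Insert 970: h=11, slot 11 empty => index 11.
Insert 102: h=10, slot 10 empty => index 10.
Table: [., ., ., ., ., 338, 322, 166, 342, 881, 102, 970, .]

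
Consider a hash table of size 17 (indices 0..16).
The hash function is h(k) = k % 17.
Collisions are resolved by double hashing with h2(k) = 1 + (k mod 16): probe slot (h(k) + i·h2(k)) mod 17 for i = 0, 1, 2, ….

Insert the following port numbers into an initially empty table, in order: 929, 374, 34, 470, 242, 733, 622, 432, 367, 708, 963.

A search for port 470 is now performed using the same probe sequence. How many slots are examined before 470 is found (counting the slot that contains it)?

2

Insert 929: h=11, slot 11 empty → index 11.
Insert 374: h=0, slot 0 empty → index 0.
Insert 34: h=0, h2=3, slot 0 occupied → index 3.
Insert 470: h=11, h2=7, slot 11 occupied → index 1.
Insert 242: h=4, slot 4 empty → index 4.
Insert 733: h=2, slot 2 empty → index 2.
Insert 622: h=10, slot 10 empty → index 10.
Insert 432: h=7, slot 7 empty → index 7.
Insert 367: h=10, h2=16, slot 10 occupied → index 9.
Insert 708: h=11, h2=5, slot 11 occupied → index 16.
Insert 963: h=11, h2=4, slot 11 occupied → index 15.
Table: [374, 470, 733, 34, 242, -, -, 432, -, 367, 622, 929, -, -, -, 963, 708]
Lookup 470: h=11, h2=7, probe 11,1 → found at 1.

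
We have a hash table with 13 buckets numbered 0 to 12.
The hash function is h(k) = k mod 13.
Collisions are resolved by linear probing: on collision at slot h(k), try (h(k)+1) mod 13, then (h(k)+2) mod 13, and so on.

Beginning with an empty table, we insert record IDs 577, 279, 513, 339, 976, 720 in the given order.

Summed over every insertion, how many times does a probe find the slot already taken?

577 hashes to 5; slot 5 is free -> place at 5.
279 hashes to 6; slot 6 is free -> place at 6.
513 hashes to 6; 6 taken -> place at 7.
339 hashes to 1; slot 1 is free -> place at 1.
976 hashes to 1; 1 taken -> place at 2.
720 hashes to 5; 5,6,7 taken -> place at 8.
Table: [_, 339, 976, _, _, 577, 279, 513, 720, _, _, _, _]

5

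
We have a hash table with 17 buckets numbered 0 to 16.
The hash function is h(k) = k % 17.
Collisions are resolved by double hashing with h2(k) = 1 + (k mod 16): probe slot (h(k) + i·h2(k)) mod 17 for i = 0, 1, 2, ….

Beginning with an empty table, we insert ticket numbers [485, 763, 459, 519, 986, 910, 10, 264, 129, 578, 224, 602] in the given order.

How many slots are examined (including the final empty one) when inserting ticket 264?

2

Insert 485: h=9, slot 9 empty → index 9.
Insert 763: h=15, slot 15 empty → index 15.
Insert 459: h=0, slot 0 empty → index 0.
Insert 519: h=9, h2=8, slots 9,0 occupied → index 8.
Insert 986: h=0, h2=11, slot 0 occupied → index 11.
Insert 910: h=9, h2=15, slot 9 occupied → index 7.
Insert 10: h=10, slot 10 empty → index 10.
Insert 264: h=9, h2=9, slot 9 occupied → index 1.
Insert 129: h=10, h2=2, slot 10 occupied → index 12.
Insert 578: h=0, h2=3, slot 0 occupied → index 3.
Insert 224: h=3, h2=1, slot 3 occupied → index 4.
Insert 602: h=7, h2=11, slots 7,1,12 occupied → index 6.
Table: [459, 264, —, 578, 224, —, 602, 910, 519, 485, 10, 986, 129, —, —, 763, —]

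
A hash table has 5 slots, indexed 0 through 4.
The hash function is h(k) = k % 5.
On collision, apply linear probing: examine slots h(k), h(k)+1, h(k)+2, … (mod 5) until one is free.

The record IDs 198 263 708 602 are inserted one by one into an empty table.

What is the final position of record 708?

0

198: h=3 => slot 3
263: h=3, probe 3,4 => slot 4
708: h=3, probe 3,4,0 => slot 0
602: h=2 => slot 2
Table: [708, -, 602, 198, 263]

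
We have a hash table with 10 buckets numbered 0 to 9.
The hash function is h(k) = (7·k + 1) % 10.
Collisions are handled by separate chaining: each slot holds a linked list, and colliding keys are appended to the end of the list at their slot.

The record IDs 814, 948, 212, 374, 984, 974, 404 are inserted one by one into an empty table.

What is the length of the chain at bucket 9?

Insert 814: h=9, bucket 9 empty -> new chain.
Insert 948: h=7, bucket 7 empty -> new chain.
Insert 212: h=5, bucket 5 empty -> new chain.
Insert 374: h=9, bucket 9 nonempty -> append to chain.
Insert 984: h=9, bucket 9 nonempty -> append to chain.
Insert 974: h=9, bucket 9 nonempty -> append to chain.
Insert 404: h=9, bucket 9 nonempty -> append to chain.
Final buckets:
0: _
1: _
2: _
3: _
4: _
5: 212
6: _
7: 948
8: _
9: 814 -> 374 -> 984 -> 974 -> 404

5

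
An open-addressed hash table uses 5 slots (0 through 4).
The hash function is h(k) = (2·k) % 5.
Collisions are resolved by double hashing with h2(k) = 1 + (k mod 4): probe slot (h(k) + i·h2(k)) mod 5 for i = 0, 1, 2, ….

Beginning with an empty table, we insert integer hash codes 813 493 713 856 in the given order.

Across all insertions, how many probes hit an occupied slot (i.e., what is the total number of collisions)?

Insert 813: h=1, slot 1 empty -> index 1.
Insert 493: h=1, h2=2, slot 1 occupied -> index 3.
Insert 713: h=1, h2=2, slots 1,3 occupied -> index 0.
Insert 856: h=2, slot 2 empty -> index 2.
Table: [713, 813, 856, 493, .]

3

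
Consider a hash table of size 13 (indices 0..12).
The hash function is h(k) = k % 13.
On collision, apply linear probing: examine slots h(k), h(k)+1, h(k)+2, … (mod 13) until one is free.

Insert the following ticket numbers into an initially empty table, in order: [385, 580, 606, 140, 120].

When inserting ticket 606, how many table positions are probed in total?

385: h=8 -> slot 8
580: h=8, probe 8,9 -> slot 9
606: h=8, probe 8,9,10 -> slot 10
140: h=10, probe 10,11 -> slot 11
120: h=3 -> slot 3
Table: [_, _, _, 120, _, _, _, _, 385, 580, 606, 140, _]

3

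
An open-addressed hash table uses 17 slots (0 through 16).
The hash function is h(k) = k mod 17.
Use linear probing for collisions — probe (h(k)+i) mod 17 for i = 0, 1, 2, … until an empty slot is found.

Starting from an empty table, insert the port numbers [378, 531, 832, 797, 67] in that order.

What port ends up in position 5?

531

378 hashes to 4; slot 4 is free → place at 4.
531 hashes to 4; 4 taken → place at 5.
832 hashes to 16; slot 16 is free → place at 16.
797 hashes to 15; slot 15 is free → place at 15.
67 hashes to 16; 16 taken → place at 0.
Table: [67, _, _, _, 378, 531, _, _, _, _, _, _, _, _, _, 797, 832]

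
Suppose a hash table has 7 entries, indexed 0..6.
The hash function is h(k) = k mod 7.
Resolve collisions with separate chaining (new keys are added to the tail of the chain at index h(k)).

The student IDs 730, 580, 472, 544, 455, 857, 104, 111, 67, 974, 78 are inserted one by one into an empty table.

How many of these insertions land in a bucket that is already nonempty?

4

Insert 730: h=2, bucket 2 empty → new chain.
Insert 580: h=6, bucket 6 empty → new chain.
Insert 472: h=3, bucket 3 empty → new chain.
Insert 544: h=5, bucket 5 empty → new chain.
Insert 455: h=0, bucket 0 empty → new chain.
Insert 857: h=3, bucket 3 nonempty → append to chain.
Insert 104: h=6, bucket 6 nonempty → append to chain.
Insert 111: h=6, bucket 6 nonempty → append to chain.
Insert 67: h=4, bucket 4 empty → new chain.
Insert 974: h=1, bucket 1 empty → new chain.
Insert 78: h=1, bucket 1 nonempty → append to chain.
Final buckets:
0: 455
1: 974 -> 78
2: 730
3: 472 -> 857
4: 67
5: 544
6: 580 -> 104 -> 111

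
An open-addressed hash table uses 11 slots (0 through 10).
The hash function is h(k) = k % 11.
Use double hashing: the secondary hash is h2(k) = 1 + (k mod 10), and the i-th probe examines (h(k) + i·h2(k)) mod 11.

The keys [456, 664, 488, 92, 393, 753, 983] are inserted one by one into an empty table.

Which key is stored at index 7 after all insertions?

92

Insert 456: h=5, slot 5 empty => index 5.
Insert 664: h=4, slot 4 empty => index 4.
Insert 488: h=4, h2=9, slot 4 occupied => index 2.
Insert 92: h=4, h2=3, slot 4 occupied => index 7.
Insert 393: h=8, slot 8 empty => index 8.
Insert 753: h=5, h2=4, slot 5 occupied => index 9.
Insert 983: h=4, h2=4, slots 4,8 occupied => index 1.
Table: [-, 983, 488, -, 664, 456, -, 92, 393, 753, -]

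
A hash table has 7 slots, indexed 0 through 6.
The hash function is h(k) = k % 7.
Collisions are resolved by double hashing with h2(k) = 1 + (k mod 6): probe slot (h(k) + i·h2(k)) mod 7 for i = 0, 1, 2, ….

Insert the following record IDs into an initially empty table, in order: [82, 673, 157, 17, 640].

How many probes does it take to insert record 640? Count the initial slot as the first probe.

Insert 82: h=5, slot 5 empty → index 5.
Insert 673: h=1, slot 1 empty → index 1.
Insert 157: h=3, slot 3 empty → index 3.
Insert 17: h=3, h2=6, slot 3 occupied → index 2.
Insert 640: h=3, h2=5, slots 3,1 occupied → index 6.
Table: [-, 673, 17, 157, -, 82, 640]

3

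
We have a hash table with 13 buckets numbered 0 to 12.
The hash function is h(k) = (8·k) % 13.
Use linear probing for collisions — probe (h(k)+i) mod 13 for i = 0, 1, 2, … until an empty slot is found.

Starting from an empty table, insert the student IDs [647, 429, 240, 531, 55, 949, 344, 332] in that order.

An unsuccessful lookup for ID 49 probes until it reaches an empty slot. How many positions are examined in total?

Insert 647: h=2, slot 2 empty => index 2.
Insert 429: h=0, slot 0 empty => index 0.
Insert 240: h=9, slot 9 empty => index 9.
Insert 531: h=10, slot 10 empty => index 10.
Insert 55: h=11, slot 11 empty => index 11.
Insert 949: h=0, slot 0 occupied => index 1.
Insert 344: h=9, slots 9,10,11 occupied => index 12.
Insert 332: h=4, slot 4 empty => index 4.
Table: [429, 949, 647, ., 332, ., ., ., ., 240, 531, 55, 344]
Lookup 49: h=2, probe 2,3 → slot 3 empty, not found.

2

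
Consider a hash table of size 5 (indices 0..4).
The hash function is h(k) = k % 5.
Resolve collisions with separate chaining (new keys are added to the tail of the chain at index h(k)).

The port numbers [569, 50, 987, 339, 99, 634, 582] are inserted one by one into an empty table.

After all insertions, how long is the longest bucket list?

4

Insert 569: h=4, bucket 4 empty -> new chain.
Insert 50: h=0, bucket 0 empty -> new chain.
Insert 987: h=2, bucket 2 empty -> new chain.
Insert 339: h=4, bucket 4 nonempty -> append to chain.
Insert 99: h=4, bucket 4 nonempty -> append to chain.
Insert 634: h=4, bucket 4 nonempty -> append to chain.
Insert 582: h=2, bucket 2 nonempty -> append to chain.
Final buckets:
0: 50
1: .
2: 987 -> 582
3: .
4: 569 -> 339 -> 99 -> 634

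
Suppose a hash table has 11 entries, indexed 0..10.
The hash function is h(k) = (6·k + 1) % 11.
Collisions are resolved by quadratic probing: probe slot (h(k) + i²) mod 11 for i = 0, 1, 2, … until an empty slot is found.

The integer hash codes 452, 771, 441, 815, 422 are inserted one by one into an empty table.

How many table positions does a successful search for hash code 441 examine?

Insert 452: h=7, slot 7 empty → index 7.
Insert 771: h=7, slot 7 occupied → index 8.
Insert 441: h=7, slots 7,8 occupied → index 0.
Insert 815: h=7, slots 7,8,0 occupied → index 5.
Insert 422: h=3, slot 3 empty → index 3.
Table: [441, ∅, ∅, 422, ∅, 815, ∅, 452, 771, ∅, ∅]
Lookup 441: h=7, probe 7,8,0 → found at 0.

3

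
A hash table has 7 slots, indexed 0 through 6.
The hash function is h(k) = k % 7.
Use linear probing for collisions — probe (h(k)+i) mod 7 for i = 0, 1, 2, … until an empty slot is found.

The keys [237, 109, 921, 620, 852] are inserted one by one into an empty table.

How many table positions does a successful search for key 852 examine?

237 hashes to 6; slot 6 is free => place at 6.
109 hashes to 4; slot 4 is free => place at 4.
921 hashes to 4; 4 taken => place at 5.
620 hashes to 4; 4,5,6 taken => place at 0.
852 hashes to 5; 5,6,0 taken => place at 1.
Table: [620, 852, —, —, 109, 921, 237]
Lookup 852: h=5, probe 5,6,0,1 → found at 1.

4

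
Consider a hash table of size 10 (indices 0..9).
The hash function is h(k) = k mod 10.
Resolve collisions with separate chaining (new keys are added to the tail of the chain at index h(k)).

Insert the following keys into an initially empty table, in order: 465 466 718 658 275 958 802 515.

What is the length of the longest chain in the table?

3

465 -> bucket 5
466 -> bucket 6
718 -> bucket 8
658 -> bucket 8 (collision)
275 -> bucket 5 (collision)
958 -> bucket 8 (collision)
802 -> bucket 2
515 -> bucket 5 (collision)
Final buckets:
0: .
1: .
2: 802
3: .
4: .
5: 465 -> 275 -> 515
6: 466
7: .
8: 718 -> 658 -> 958
9: .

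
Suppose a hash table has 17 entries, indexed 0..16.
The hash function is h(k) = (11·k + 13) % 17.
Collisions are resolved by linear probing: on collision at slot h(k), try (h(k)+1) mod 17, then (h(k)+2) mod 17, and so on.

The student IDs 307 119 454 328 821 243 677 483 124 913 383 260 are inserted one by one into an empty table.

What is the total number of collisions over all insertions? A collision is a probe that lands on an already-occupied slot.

307: h=7 → slot 7
119: h=13 → slot 13
454: h=9 → slot 9
328: h=0 → slot 0
821: h=0, probe 0,1 → slot 1
243: h=0, probe 0,1,2 → slot 2
677: h=14 → slot 14
483: h=5 → slot 5
124: h=0, probe 0,1,2,3 → slot 3
913: h=9, probe 9,10 → slot 10
383: h=10, probe 10,11 → slot 11
260: h=0, probe 0,1,2,3,4 → slot 4
Table: [328, 821, 243, 124, 260, 483, ., 307, ., 454, 913, 383, ., 119, 677, ., .]

12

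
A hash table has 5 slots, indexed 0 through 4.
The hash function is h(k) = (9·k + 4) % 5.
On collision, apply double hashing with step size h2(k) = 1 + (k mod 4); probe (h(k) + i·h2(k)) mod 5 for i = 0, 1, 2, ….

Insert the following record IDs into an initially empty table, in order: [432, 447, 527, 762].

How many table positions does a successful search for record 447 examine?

432 hashes to 2; slot 2 is free -> place at 2.
447 hashes to 2, h2=4; 2 taken -> place at 1.
527 hashes to 2, h2=4; 2,1 taken -> place at 0.
762 hashes to 2, h2=3; 2,0 taken -> place at 3.
Table: [527, 447, 432, 762, -]
Lookup 447: h=2, h2=4, probe 2,1 → found at 1.

2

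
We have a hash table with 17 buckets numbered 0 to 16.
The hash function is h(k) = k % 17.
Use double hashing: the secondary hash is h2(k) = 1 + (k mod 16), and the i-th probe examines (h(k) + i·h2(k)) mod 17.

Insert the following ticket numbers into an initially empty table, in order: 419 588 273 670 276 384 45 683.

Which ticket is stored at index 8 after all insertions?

45

419 hashes to 11; slot 11 is free => place at 11.
588 hashes to 10; slot 10 is free => place at 10.
273 hashes to 1; slot 1 is free => place at 1.
670 hashes to 7; slot 7 is free => place at 7.
276 hashes to 4; slot 4 is free => place at 4.
384 hashes to 10, h2=1; 10,11 taken => place at 12.
45 hashes to 11, h2=14; 11 taken => place at 8.
683 hashes to 3; slot 3 is free => place at 3.
Table: [∅, 273, ∅, 683, 276, ∅, ∅, 670, 45, ∅, 588, 419, 384, ∅, ∅, ∅, ∅]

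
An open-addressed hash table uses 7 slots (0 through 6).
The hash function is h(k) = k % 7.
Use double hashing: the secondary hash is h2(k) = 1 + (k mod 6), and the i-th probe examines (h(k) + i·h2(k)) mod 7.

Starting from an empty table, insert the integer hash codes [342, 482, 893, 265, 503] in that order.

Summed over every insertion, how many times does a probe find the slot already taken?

3

Insert 342: h=6, slot 6 empty -> index 6.
Insert 482: h=6, h2=3, slot 6 occupied -> index 2.
Insert 893: h=4, slot 4 empty -> index 4.
Insert 265: h=6, h2=2, slot 6 occupied -> index 1.
Insert 503: h=6, h2=6, slot 6 occupied -> index 5.
Table: [∅, 265, 482, ∅, 893, 503, 342]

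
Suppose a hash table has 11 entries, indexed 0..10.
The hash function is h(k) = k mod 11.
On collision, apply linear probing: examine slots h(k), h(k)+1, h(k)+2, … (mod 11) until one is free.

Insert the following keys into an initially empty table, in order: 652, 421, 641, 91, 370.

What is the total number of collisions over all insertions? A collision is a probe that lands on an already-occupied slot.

652 hashes to 3; slot 3 is free => place at 3.
421 hashes to 3; 3 taken => place at 4.
641 hashes to 3; 3,4 taken => place at 5.
91 hashes to 3; 3,4,5 taken => place at 6.
370 hashes to 7; slot 7 is free => place at 7.
Table: [., ., ., 652, 421, 641, 91, 370, ., ., .]

6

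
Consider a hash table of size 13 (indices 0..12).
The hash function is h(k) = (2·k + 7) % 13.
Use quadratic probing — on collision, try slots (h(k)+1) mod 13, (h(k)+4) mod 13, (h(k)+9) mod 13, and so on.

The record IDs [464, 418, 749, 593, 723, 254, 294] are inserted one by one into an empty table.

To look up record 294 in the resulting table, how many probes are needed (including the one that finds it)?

5

Insert 464: h=12, slot 12 empty → index 12.
Insert 418: h=11, slot 11 empty → index 11.
Insert 749: h=10, slot 10 empty → index 10.
Insert 593: h=10, slots 10,11 occupied → index 1.
Insert 723: h=10, slots 10,11,1 occupied → index 6.
Insert 254: h=8, slot 8 empty → index 8.
Insert 294: h=10, slots 10,11,1,6 occupied → index 0.
Table: [294, 593, —, —, —, —, 723, —, 254, —, 749, 418, 464]
Lookup 294: h=10, probe 10,11,1,6,0 → found at 0.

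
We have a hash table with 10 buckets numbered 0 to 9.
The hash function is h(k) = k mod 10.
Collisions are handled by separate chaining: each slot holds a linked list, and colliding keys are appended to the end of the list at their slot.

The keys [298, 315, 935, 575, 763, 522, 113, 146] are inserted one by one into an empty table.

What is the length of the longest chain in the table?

Insert 298: h=8, bucket 8 empty → new chain.
Insert 315: h=5, bucket 5 empty → new chain.
Insert 935: h=5, bucket 5 nonempty → append to chain.
Insert 575: h=5, bucket 5 nonempty → append to chain.
Insert 763: h=3, bucket 3 empty → new chain.
Insert 522: h=2, bucket 2 empty → new chain.
Insert 113: h=3, bucket 3 nonempty → append to chain.
Insert 146: h=6, bucket 6 empty → new chain.
Final buckets:
0: —
1: —
2: 522
3: 763 -> 113
4: —
5: 315 -> 935 -> 575
6: 146
7: —
8: 298
9: —

3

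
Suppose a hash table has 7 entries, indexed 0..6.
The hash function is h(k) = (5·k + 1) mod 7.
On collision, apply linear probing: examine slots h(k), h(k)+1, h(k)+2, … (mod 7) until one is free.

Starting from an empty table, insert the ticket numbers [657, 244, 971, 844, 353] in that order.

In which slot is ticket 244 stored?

657 hashes to 3; slot 3 is free -> place at 3.
244 hashes to 3; 3 taken -> place at 4.
971 hashes to 5; slot 5 is free -> place at 5.
844 hashes to 0; slot 0 is free -> place at 0.
353 hashes to 2; slot 2 is free -> place at 2.
Table: [844, ., 353, 657, 244, 971, .]

4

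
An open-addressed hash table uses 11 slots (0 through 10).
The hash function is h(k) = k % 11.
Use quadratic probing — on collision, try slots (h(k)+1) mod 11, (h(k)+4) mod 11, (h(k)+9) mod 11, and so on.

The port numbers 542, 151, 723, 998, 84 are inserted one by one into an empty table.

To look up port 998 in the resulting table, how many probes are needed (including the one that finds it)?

Insert 542: h=3, slot 3 empty → index 3.
Insert 151: h=8, slot 8 empty → index 8.
Insert 723: h=8, slot 8 occupied → index 9.
Insert 998: h=8, slots 8,9 occupied → index 1.
Insert 84: h=7, slot 7 empty → index 7.
Table: [—, 998, —, 542, —, —, —, 84, 151, 723, —]
Lookup 998: h=8, probe 8,9,1 → found at 1.

3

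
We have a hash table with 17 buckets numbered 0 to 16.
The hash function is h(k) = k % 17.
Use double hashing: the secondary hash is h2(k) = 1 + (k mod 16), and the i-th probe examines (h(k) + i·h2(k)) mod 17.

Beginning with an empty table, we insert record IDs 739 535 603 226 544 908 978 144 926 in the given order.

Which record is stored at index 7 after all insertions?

908

739: h=8 => slot 8
535: h=8, h2=8, probe 8,16 => slot 16
603: h=8, h2=12, probe 8,3 => slot 3
226: h=5 => slot 5
544: h=0 => slot 0
908: h=7 => slot 7
978: h=9 => slot 9
144: h=8, h2=1, probe 8,9,10 => slot 10
926: h=8, h2=15, probe 8,6 => slot 6
Table: [544, -, -, 603, -, 226, 926, 908, 739, 978, 144, -, -, -, -, -, 535]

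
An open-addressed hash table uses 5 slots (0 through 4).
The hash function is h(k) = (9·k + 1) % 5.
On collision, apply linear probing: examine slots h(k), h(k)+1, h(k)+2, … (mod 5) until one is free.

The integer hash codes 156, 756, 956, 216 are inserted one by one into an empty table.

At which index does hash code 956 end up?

2

156: h=0 -> slot 0
756: h=0, probe 0,1 -> slot 1
956: h=0, probe 0,1,2 -> slot 2
216: h=0, probe 0,1,2,3 -> slot 3
Table: [156, 756, 956, 216, —]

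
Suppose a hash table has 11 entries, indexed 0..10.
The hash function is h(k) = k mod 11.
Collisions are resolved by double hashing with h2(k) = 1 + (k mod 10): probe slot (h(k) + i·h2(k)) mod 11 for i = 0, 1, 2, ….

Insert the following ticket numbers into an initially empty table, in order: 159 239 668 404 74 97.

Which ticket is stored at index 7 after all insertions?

159 hashes to 5; slot 5 is free => place at 5.
239 hashes to 8; slot 8 is free => place at 8.
668 hashes to 8, h2=9; 8 taken => place at 6.
404 hashes to 8, h2=5; 8 taken => place at 2.
74 hashes to 8, h2=5; 8,2 taken => place at 7.
97 hashes to 9; slot 9 is free => place at 9.
Table: [-, -, 404, -, -, 159, 668, 74, 239, 97, -]

74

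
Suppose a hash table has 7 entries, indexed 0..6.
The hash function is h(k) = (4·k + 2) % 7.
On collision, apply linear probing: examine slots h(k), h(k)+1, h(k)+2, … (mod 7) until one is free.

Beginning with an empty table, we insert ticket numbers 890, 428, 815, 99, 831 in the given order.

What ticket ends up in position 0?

890: h=6 -> slot 6
428: h=6, probe 6,0 -> slot 0
815: h=0, probe 0,1 -> slot 1
99: h=6, probe 6,0,1,2 -> slot 2
831: h=1, probe 1,2,3 -> slot 3
Table: [428, 815, 99, 831, —, —, 890]

428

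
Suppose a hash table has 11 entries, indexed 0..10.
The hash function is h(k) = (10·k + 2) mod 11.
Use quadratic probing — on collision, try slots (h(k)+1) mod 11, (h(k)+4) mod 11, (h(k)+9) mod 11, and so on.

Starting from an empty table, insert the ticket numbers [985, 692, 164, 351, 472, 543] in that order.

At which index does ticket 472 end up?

985 hashes to 7; slot 7 is free => place at 7.
692 hashes to 3; slot 3 is free => place at 3.
164 hashes to 3; 3 taken => place at 4.
351 hashes to 3; 3,4,7 taken => place at 1.
472 hashes to 3; 3,4,7,1 taken => place at 8.
543 hashes to 9; slot 9 is free => place at 9.
Table: [-, 351, -, 692, 164, -, -, 985, 472, 543, -]

8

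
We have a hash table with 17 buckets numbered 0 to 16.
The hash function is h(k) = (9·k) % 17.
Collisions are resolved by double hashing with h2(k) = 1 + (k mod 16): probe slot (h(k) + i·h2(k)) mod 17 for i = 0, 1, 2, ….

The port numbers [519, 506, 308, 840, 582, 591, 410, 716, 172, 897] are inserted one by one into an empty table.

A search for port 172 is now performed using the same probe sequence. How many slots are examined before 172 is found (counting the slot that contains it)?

Insert 519: h=13, slot 13 empty => index 13.
Insert 506: h=15, slot 15 empty => index 15.
Insert 308: h=1, slot 1 empty => index 1.
Insert 840: h=12, slot 12 empty => index 12.
Insert 582: h=2, slot 2 empty => index 2.
Insert 591: h=15, h2=16, slot 15 occupied => index 14.
Insert 410: h=1, h2=11, slots 1,12 occupied => index 6.
Insert 716: h=1, h2=13, slots 1,14 occupied => index 10.
Insert 172: h=1, h2=13, slots 1,14,10,6,2,15 occupied => index 11.
Insert 897: h=15, h2=2, slot 15 occupied => index 0.
Table: [897, 308, 582, ∅, ∅, ∅, 410, ∅, ∅, ∅, 716, 172, 840, 519, 591, 506, ∅]
Lookup 172: h=1, h2=13, probe 1,14,10,6,2,15,11 → found at 11.

7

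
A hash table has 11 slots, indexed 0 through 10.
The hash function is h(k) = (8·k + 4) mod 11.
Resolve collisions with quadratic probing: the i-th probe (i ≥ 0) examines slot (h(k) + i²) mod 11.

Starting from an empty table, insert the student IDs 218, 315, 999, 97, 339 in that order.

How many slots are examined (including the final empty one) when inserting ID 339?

218: h=10 → slot 10
315: h=5 → slot 5
999: h=10, probe 10,0 → slot 0
97: h=10, probe 10,0,3 → slot 3
339: h=10, probe 10,0,3,8 → slot 8
Table: [999, _, _, 97, _, 315, _, _, 339, _, 218]

4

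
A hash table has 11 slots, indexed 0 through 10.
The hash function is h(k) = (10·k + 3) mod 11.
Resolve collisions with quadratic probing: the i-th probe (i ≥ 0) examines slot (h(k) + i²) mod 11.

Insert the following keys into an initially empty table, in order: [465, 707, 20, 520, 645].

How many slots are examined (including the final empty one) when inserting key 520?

Insert 465: h=0, slot 0 empty => index 0.
Insert 707: h=0, slot 0 occupied => index 1.
Insert 20: h=5, slot 5 empty => index 5.
Insert 520: h=0, slots 0,1 occupied => index 4.
Insert 645: h=7, slot 7 empty => index 7.
Table: [465, 707, ., ., 520, 20, ., 645, ., ., .]

3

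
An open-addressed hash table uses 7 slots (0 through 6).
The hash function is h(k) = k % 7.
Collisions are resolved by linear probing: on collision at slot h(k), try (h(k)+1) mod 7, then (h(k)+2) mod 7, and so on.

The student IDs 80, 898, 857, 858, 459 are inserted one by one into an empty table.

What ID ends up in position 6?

459

80: h=3 => slot 3
898: h=2 => slot 2
857: h=3, probe 3,4 => slot 4
858: h=4, probe 4,5 => slot 5
459: h=4, probe 4,5,6 => slot 6
Table: [—, —, 898, 80, 857, 858, 459]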